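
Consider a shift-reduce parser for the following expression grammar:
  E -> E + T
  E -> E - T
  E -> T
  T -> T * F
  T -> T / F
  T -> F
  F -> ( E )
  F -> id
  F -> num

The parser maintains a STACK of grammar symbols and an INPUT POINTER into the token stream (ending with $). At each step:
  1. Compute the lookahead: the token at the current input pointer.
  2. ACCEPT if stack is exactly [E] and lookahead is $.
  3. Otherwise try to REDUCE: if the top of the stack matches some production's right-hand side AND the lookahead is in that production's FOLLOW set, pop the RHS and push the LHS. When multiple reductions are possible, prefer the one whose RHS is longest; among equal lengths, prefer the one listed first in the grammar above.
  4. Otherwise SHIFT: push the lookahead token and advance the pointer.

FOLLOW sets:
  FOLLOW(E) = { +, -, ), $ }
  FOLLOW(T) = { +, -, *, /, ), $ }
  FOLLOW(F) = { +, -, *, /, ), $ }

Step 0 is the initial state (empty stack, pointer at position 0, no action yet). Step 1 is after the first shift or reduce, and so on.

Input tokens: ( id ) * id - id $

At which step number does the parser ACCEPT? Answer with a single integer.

Answer: 19

Derivation:
Step 1: shift (. Stack=[(] ptr=1 lookahead=id remaining=[id ) * id - id $]
Step 2: shift id. Stack=[( id] ptr=2 lookahead=) remaining=[) * id - id $]
Step 3: reduce F->id. Stack=[( F] ptr=2 lookahead=) remaining=[) * id - id $]
Step 4: reduce T->F. Stack=[( T] ptr=2 lookahead=) remaining=[) * id - id $]
Step 5: reduce E->T. Stack=[( E] ptr=2 lookahead=) remaining=[) * id - id $]
Step 6: shift ). Stack=[( E )] ptr=3 lookahead=* remaining=[* id - id $]
Step 7: reduce F->( E ). Stack=[F] ptr=3 lookahead=* remaining=[* id - id $]
Step 8: reduce T->F. Stack=[T] ptr=3 lookahead=* remaining=[* id - id $]
Step 9: shift *. Stack=[T *] ptr=4 lookahead=id remaining=[id - id $]
Step 10: shift id. Stack=[T * id] ptr=5 lookahead=- remaining=[- id $]
Step 11: reduce F->id. Stack=[T * F] ptr=5 lookahead=- remaining=[- id $]
Step 12: reduce T->T * F. Stack=[T] ptr=5 lookahead=- remaining=[- id $]
Step 13: reduce E->T. Stack=[E] ptr=5 lookahead=- remaining=[- id $]
Step 14: shift -. Stack=[E -] ptr=6 lookahead=id remaining=[id $]
Step 15: shift id. Stack=[E - id] ptr=7 lookahead=$ remaining=[$]
Step 16: reduce F->id. Stack=[E - F] ptr=7 lookahead=$ remaining=[$]
Step 17: reduce T->F. Stack=[E - T] ptr=7 lookahead=$ remaining=[$]
Step 18: reduce E->E - T. Stack=[E] ptr=7 lookahead=$ remaining=[$]
Step 19: accept. Stack=[E] ptr=7 lookahead=$ remaining=[$]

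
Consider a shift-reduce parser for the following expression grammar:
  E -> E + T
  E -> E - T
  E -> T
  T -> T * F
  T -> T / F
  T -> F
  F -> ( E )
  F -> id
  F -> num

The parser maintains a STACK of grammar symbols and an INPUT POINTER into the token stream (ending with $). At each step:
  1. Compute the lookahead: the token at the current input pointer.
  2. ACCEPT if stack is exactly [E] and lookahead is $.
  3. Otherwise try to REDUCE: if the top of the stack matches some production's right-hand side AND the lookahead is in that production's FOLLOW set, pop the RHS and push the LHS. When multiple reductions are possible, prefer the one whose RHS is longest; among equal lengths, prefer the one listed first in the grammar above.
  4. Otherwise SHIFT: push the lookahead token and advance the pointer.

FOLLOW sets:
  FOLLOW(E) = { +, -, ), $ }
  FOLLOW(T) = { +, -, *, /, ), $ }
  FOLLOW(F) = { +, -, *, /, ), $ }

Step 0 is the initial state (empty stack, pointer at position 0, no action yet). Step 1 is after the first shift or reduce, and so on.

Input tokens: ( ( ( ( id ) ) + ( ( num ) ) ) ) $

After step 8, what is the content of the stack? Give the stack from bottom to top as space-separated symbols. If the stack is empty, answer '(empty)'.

Answer: ( ( ( ( E

Derivation:
Step 1: shift (. Stack=[(] ptr=1 lookahead=( remaining=[( ( ( id ) ) + ( ( num ) ) ) ) $]
Step 2: shift (. Stack=[( (] ptr=2 lookahead=( remaining=[( ( id ) ) + ( ( num ) ) ) ) $]
Step 3: shift (. Stack=[( ( (] ptr=3 lookahead=( remaining=[( id ) ) + ( ( num ) ) ) ) $]
Step 4: shift (. Stack=[( ( ( (] ptr=4 lookahead=id remaining=[id ) ) + ( ( num ) ) ) ) $]
Step 5: shift id. Stack=[( ( ( ( id] ptr=5 lookahead=) remaining=[) ) + ( ( num ) ) ) ) $]
Step 6: reduce F->id. Stack=[( ( ( ( F] ptr=5 lookahead=) remaining=[) ) + ( ( num ) ) ) ) $]
Step 7: reduce T->F. Stack=[( ( ( ( T] ptr=5 lookahead=) remaining=[) ) + ( ( num ) ) ) ) $]
Step 8: reduce E->T. Stack=[( ( ( ( E] ptr=5 lookahead=) remaining=[) ) + ( ( num ) ) ) ) $]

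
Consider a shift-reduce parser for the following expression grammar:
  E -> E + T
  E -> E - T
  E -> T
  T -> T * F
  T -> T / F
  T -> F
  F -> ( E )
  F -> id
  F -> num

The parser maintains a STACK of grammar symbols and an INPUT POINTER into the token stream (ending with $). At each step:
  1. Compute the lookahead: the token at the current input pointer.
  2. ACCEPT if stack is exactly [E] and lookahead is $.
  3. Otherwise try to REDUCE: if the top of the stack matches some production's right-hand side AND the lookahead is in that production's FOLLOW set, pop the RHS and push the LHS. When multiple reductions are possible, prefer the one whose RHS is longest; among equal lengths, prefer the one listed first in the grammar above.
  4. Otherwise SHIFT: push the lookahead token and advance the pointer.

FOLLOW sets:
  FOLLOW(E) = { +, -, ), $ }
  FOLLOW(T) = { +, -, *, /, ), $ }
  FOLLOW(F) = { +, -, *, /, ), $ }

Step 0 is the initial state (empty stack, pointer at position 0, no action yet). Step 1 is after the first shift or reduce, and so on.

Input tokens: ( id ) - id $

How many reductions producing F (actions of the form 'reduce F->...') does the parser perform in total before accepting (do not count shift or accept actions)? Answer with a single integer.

Answer: 3

Derivation:
Step 1: shift (. Stack=[(] ptr=1 lookahead=id remaining=[id ) - id $]
Step 2: shift id. Stack=[( id] ptr=2 lookahead=) remaining=[) - id $]
Step 3: reduce F->id. Stack=[( F] ptr=2 lookahead=) remaining=[) - id $]
Step 4: reduce T->F. Stack=[( T] ptr=2 lookahead=) remaining=[) - id $]
Step 5: reduce E->T. Stack=[( E] ptr=2 lookahead=) remaining=[) - id $]
Step 6: shift ). Stack=[( E )] ptr=3 lookahead=- remaining=[- id $]
Step 7: reduce F->( E ). Stack=[F] ptr=3 lookahead=- remaining=[- id $]
Step 8: reduce T->F. Stack=[T] ptr=3 lookahead=- remaining=[- id $]
Step 9: reduce E->T. Stack=[E] ptr=3 lookahead=- remaining=[- id $]
Step 10: shift -. Stack=[E -] ptr=4 lookahead=id remaining=[id $]
Step 11: shift id. Stack=[E - id] ptr=5 lookahead=$ remaining=[$]
Step 12: reduce F->id. Stack=[E - F] ptr=5 lookahead=$ remaining=[$]
Step 13: reduce T->F. Stack=[E - T] ptr=5 lookahead=$ remaining=[$]
Step 14: reduce E->E - T. Stack=[E] ptr=5 lookahead=$ remaining=[$]
Step 15: accept. Stack=[E] ptr=5 lookahead=$ remaining=[$]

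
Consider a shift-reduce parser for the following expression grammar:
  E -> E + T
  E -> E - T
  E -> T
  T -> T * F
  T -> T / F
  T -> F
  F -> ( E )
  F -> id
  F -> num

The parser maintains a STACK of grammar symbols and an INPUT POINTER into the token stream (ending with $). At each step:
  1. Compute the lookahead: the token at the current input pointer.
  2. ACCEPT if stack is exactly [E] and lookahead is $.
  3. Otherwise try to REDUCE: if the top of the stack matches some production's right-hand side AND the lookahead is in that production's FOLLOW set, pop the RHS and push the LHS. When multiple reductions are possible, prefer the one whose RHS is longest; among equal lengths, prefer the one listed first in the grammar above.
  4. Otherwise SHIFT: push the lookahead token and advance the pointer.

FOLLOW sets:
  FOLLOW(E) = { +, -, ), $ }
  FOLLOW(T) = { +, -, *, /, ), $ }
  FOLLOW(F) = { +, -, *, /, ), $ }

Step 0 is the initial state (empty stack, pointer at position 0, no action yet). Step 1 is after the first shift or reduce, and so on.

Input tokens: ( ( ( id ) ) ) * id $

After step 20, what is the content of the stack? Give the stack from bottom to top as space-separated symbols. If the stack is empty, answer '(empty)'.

Answer: T * id

Derivation:
Step 1: shift (. Stack=[(] ptr=1 lookahead=( remaining=[( ( id ) ) ) * id $]
Step 2: shift (. Stack=[( (] ptr=2 lookahead=( remaining=[( id ) ) ) * id $]
Step 3: shift (. Stack=[( ( (] ptr=3 lookahead=id remaining=[id ) ) ) * id $]
Step 4: shift id. Stack=[( ( ( id] ptr=4 lookahead=) remaining=[) ) ) * id $]
Step 5: reduce F->id. Stack=[( ( ( F] ptr=4 lookahead=) remaining=[) ) ) * id $]
Step 6: reduce T->F. Stack=[( ( ( T] ptr=4 lookahead=) remaining=[) ) ) * id $]
Step 7: reduce E->T. Stack=[( ( ( E] ptr=4 lookahead=) remaining=[) ) ) * id $]
Step 8: shift ). Stack=[( ( ( E )] ptr=5 lookahead=) remaining=[) ) * id $]
Step 9: reduce F->( E ). Stack=[( ( F] ptr=5 lookahead=) remaining=[) ) * id $]
Step 10: reduce T->F. Stack=[( ( T] ptr=5 lookahead=) remaining=[) ) * id $]
Step 11: reduce E->T. Stack=[( ( E] ptr=5 lookahead=) remaining=[) ) * id $]
Step 12: shift ). Stack=[( ( E )] ptr=6 lookahead=) remaining=[) * id $]
Step 13: reduce F->( E ). Stack=[( F] ptr=6 lookahead=) remaining=[) * id $]
Step 14: reduce T->F. Stack=[( T] ptr=6 lookahead=) remaining=[) * id $]
Step 15: reduce E->T. Stack=[( E] ptr=6 lookahead=) remaining=[) * id $]
Step 16: shift ). Stack=[( E )] ptr=7 lookahead=* remaining=[* id $]
Step 17: reduce F->( E ). Stack=[F] ptr=7 lookahead=* remaining=[* id $]
Step 18: reduce T->F. Stack=[T] ptr=7 lookahead=* remaining=[* id $]
Step 19: shift *. Stack=[T *] ptr=8 lookahead=id remaining=[id $]
Step 20: shift id. Stack=[T * id] ptr=9 lookahead=$ remaining=[$]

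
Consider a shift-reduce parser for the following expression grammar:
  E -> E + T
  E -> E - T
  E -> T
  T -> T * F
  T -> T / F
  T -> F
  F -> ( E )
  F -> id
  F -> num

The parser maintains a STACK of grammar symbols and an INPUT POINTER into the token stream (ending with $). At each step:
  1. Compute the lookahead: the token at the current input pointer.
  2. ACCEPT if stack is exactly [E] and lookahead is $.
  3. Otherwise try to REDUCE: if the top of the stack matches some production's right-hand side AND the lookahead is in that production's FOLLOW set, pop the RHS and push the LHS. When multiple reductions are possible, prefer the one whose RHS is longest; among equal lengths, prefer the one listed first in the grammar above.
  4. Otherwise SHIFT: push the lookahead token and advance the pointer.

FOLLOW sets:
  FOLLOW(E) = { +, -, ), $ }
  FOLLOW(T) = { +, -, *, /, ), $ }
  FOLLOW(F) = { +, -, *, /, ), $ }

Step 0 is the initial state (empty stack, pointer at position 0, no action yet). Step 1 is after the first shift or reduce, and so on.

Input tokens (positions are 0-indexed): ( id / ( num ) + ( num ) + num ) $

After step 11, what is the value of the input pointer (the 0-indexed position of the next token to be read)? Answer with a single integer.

Answer: 6

Derivation:
Step 1: shift (. Stack=[(] ptr=1 lookahead=id remaining=[id / ( num ) + ( num ) + num ) $]
Step 2: shift id. Stack=[( id] ptr=2 lookahead=/ remaining=[/ ( num ) + ( num ) + num ) $]
Step 3: reduce F->id. Stack=[( F] ptr=2 lookahead=/ remaining=[/ ( num ) + ( num ) + num ) $]
Step 4: reduce T->F. Stack=[( T] ptr=2 lookahead=/ remaining=[/ ( num ) + ( num ) + num ) $]
Step 5: shift /. Stack=[( T /] ptr=3 lookahead=( remaining=[( num ) + ( num ) + num ) $]
Step 6: shift (. Stack=[( T / (] ptr=4 lookahead=num remaining=[num ) + ( num ) + num ) $]
Step 7: shift num. Stack=[( T / ( num] ptr=5 lookahead=) remaining=[) + ( num ) + num ) $]
Step 8: reduce F->num. Stack=[( T / ( F] ptr=5 lookahead=) remaining=[) + ( num ) + num ) $]
Step 9: reduce T->F. Stack=[( T / ( T] ptr=5 lookahead=) remaining=[) + ( num ) + num ) $]
Step 10: reduce E->T. Stack=[( T / ( E] ptr=5 lookahead=) remaining=[) + ( num ) + num ) $]
Step 11: shift ). Stack=[( T / ( E )] ptr=6 lookahead=+ remaining=[+ ( num ) + num ) $]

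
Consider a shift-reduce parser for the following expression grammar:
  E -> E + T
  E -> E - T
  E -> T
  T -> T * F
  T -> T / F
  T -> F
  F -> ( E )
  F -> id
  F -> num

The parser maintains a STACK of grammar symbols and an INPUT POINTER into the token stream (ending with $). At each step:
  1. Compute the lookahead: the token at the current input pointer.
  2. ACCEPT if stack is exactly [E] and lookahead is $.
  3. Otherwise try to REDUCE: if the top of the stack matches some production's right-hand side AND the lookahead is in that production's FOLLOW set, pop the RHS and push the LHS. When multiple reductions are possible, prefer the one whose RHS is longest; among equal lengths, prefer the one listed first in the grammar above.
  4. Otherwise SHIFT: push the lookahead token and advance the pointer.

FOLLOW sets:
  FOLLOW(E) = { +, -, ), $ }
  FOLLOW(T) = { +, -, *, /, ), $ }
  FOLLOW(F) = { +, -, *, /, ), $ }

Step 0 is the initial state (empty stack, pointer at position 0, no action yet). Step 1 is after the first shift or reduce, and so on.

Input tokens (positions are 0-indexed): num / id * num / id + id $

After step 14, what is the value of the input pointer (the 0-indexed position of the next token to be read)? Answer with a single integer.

Step 1: shift num. Stack=[num] ptr=1 lookahead=/ remaining=[/ id * num / id + id $]
Step 2: reduce F->num. Stack=[F] ptr=1 lookahead=/ remaining=[/ id * num / id + id $]
Step 3: reduce T->F. Stack=[T] ptr=1 lookahead=/ remaining=[/ id * num / id + id $]
Step 4: shift /. Stack=[T /] ptr=2 lookahead=id remaining=[id * num / id + id $]
Step 5: shift id. Stack=[T / id] ptr=3 lookahead=* remaining=[* num / id + id $]
Step 6: reduce F->id. Stack=[T / F] ptr=3 lookahead=* remaining=[* num / id + id $]
Step 7: reduce T->T / F. Stack=[T] ptr=3 lookahead=* remaining=[* num / id + id $]
Step 8: shift *. Stack=[T *] ptr=4 lookahead=num remaining=[num / id + id $]
Step 9: shift num. Stack=[T * num] ptr=5 lookahead=/ remaining=[/ id + id $]
Step 10: reduce F->num. Stack=[T * F] ptr=5 lookahead=/ remaining=[/ id + id $]
Step 11: reduce T->T * F. Stack=[T] ptr=5 lookahead=/ remaining=[/ id + id $]
Step 12: shift /. Stack=[T /] ptr=6 lookahead=id remaining=[id + id $]
Step 13: shift id. Stack=[T / id] ptr=7 lookahead=+ remaining=[+ id $]
Step 14: reduce F->id. Stack=[T / F] ptr=7 lookahead=+ remaining=[+ id $]

Answer: 7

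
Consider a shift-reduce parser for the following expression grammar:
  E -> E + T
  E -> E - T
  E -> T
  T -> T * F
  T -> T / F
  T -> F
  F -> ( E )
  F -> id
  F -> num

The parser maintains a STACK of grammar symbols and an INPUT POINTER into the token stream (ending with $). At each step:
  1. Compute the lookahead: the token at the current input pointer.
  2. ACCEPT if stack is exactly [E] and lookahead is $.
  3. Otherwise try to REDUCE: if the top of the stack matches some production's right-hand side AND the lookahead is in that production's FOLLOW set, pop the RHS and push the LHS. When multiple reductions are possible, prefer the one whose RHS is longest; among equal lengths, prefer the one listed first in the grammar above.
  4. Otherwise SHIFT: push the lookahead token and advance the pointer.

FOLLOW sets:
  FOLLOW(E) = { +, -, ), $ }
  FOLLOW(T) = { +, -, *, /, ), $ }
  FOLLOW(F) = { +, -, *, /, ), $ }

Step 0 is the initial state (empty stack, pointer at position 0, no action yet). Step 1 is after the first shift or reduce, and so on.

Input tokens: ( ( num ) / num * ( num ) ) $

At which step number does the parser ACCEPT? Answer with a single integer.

Step 1: shift (. Stack=[(] ptr=1 lookahead=( remaining=[( num ) / num * ( num ) ) $]
Step 2: shift (. Stack=[( (] ptr=2 lookahead=num remaining=[num ) / num * ( num ) ) $]
Step 3: shift num. Stack=[( ( num] ptr=3 lookahead=) remaining=[) / num * ( num ) ) $]
Step 4: reduce F->num. Stack=[( ( F] ptr=3 lookahead=) remaining=[) / num * ( num ) ) $]
Step 5: reduce T->F. Stack=[( ( T] ptr=3 lookahead=) remaining=[) / num * ( num ) ) $]
Step 6: reduce E->T. Stack=[( ( E] ptr=3 lookahead=) remaining=[) / num * ( num ) ) $]
Step 7: shift ). Stack=[( ( E )] ptr=4 lookahead=/ remaining=[/ num * ( num ) ) $]
Step 8: reduce F->( E ). Stack=[( F] ptr=4 lookahead=/ remaining=[/ num * ( num ) ) $]
Step 9: reduce T->F. Stack=[( T] ptr=4 lookahead=/ remaining=[/ num * ( num ) ) $]
Step 10: shift /. Stack=[( T /] ptr=5 lookahead=num remaining=[num * ( num ) ) $]
Step 11: shift num. Stack=[( T / num] ptr=6 lookahead=* remaining=[* ( num ) ) $]
Step 12: reduce F->num. Stack=[( T / F] ptr=6 lookahead=* remaining=[* ( num ) ) $]
Step 13: reduce T->T / F. Stack=[( T] ptr=6 lookahead=* remaining=[* ( num ) ) $]
Step 14: shift *. Stack=[( T *] ptr=7 lookahead=( remaining=[( num ) ) $]
Step 15: shift (. Stack=[( T * (] ptr=8 lookahead=num remaining=[num ) ) $]
Step 16: shift num. Stack=[( T * ( num] ptr=9 lookahead=) remaining=[) ) $]
Step 17: reduce F->num. Stack=[( T * ( F] ptr=9 lookahead=) remaining=[) ) $]
Step 18: reduce T->F. Stack=[( T * ( T] ptr=9 lookahead=) remaining=[) ) $]
Step 19: reduce E->T. Stack=[( T * ( E] ptr=9 lookahead=) remaining=[) ) $]
Step 20: shift ). Stack=[( T * ( E )] ptr=10 lookahead=) remaining=[) $]
Step 21: reduce F->( E ). Stack=[( T * F] ptr=10 lookahead=) remaining=[) $]
Step 22: reduce T->T * F. Stack=[( T] ptr=10 lookahead=) remaining=[) $]
Step 23: reduce E->T. Stack=[( E] ptr=10 lookahead=) remaining=[) $]
Step 24: shift ). Stack=[( E )] ptr=11 lookahead=$ remaining=[$]
Step 25: reduce F->( E ). Stack=[F] ptr=11 lookahead=$ remaining=[$]
Step 26: reduce T->F. Stack=[T] ptr=11 lookahead=$ remaining=[$]
Step 27: reduce E->T. Stack=[E] ptr=11 lookahead=$ remaining=[$]
Step 28: accept. Stack=[E] ptr=11 lookahead=$ remaining=[$]

Answer: 28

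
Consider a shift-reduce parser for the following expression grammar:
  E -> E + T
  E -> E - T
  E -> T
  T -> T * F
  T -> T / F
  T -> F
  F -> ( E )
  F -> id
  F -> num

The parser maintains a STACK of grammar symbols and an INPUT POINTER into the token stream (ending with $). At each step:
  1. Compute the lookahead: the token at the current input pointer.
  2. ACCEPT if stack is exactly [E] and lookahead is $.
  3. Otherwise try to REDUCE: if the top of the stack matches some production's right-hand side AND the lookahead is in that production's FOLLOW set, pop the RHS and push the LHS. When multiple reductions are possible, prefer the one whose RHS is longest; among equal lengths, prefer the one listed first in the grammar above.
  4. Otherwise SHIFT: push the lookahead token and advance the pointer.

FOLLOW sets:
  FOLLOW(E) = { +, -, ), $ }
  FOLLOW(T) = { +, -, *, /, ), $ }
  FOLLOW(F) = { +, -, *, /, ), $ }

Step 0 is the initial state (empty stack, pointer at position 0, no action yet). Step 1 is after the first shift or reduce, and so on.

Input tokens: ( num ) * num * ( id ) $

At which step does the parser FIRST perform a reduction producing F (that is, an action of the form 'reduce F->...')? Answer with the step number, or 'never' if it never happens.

Step 1: shift (. Stack=[(] ptr=1 lookahead=num remaining=[num ) * num * ( id ) $]
Step 2: shift num. Stack=[( num] ptr=2 lookahead=) remaining=[) * num * ( id ) $]
Step 3: reduce F->num. Stack=[( F] ptr=2 lookahead=) remaining=[) * num * ( id ) $]

Answer: 3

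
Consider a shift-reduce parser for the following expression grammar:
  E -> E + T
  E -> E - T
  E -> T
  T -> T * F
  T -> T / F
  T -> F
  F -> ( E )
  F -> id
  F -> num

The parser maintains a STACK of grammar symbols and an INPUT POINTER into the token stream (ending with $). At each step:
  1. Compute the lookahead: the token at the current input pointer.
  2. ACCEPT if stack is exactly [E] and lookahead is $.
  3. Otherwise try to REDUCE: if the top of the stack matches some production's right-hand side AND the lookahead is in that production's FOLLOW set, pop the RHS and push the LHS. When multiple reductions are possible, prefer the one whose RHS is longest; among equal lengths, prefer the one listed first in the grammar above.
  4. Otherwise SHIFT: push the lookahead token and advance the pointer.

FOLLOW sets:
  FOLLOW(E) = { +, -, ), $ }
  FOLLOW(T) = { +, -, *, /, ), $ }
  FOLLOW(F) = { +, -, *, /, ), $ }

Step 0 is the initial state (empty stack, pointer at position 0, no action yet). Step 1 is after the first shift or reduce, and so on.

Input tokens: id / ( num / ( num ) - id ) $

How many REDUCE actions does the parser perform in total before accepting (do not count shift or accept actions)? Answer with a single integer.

Step 1: shift id. Stack=[id] ptr=1 lookahead=/ remaining=[/ ( num / ( num ) - id ) $]
Step 2: reduce F->id. Stack=[F] ptr=1 lookahead=/ remaining=[/ ( num / ( num ) - id ) $]
Step 3: reduce T->F. Stack=[T] ptr=1 lookahead=/ remaining=[/ ( num / ( num ) - id ) $]
Step 4: shift /. Stack=[T /] ptr=2 lookahead=( remaining=[( num / ( num ) - id ) $]
Step 5: shift (. Stack=[T / (] ptr=3 lookahead=num remaining=[num / ( num ) - id ) $]
Step 6: shift num. Stack=[T / ( num] ptr=4 lookahead=/ remaining=[/ ( num ) - id ) $]
Step 7: reduce F->num. Stack=[T / ( F] ptr=4 lookahead=/ remaining=[/ ( num ) - id ) $]
Step 8: reduce T->F. Stack=[T / ( T] ptr=4 lookahead=/ remaining=[/ ( num ) - id ) $]
Step 9: shift /. Stack=[T / ( T /] ptr=5 lookahead=( remaining=[( num ) - id ) $]
Step 10: shift (. Stack=[T / ( T / (] ptr=6 lookahead=num remaining=[num ) - id ) $]
Step 11: shift num. Stack=[T / ( T / ( num] ptr=7 lookahead=) remaining=[) - id ) $]
Step 12: reduce F->num. Stack=[T / ( T / ( F] ptr=7 lookahead=) remaining=[) - id ) $]
Step 13: reduce T->F. Stack=[T / ( T / ( T] ptr=7 lookahead=) remaining=[) - id ) $]
Step 14: reduce E->T. Stack=[T / ( T / ( E] ptr=7 lookahead=) remaining=[) - id ) $]
Step 15: shift ). Stack=[T / ( T / ( E )] ptr=8 lookahead=- remaining=[- id ) $]
Step 16: reduce F->( E ). Stack=[T / ( T / F] ptr=8 lookahead=- remaining=[- id ) $]
Step 17: reduce T->T / F. Stack=[T / ( T] ptr=8 lookahead=- remaining=[- id ) $]
Step 18: reduce E->T. Stack=[T / ( E] ptr=8 lookahead=- remaining=[- id ) $]
Step 19: shift -. Stack=[T / ( E -] ptr=9 lookahead=id remaining=[id ) $]
Step 20: shift id. Stack=[T / ( E - id] ptr=10 lookahead=) remaining=[) $]
Step 21: reduce F->id. Stack=[T / ( E - F] ptr=10 lookahead=) remaining=[) $]
Step 22: reduce T->F. Stack=[T / ( E - T] ptr=10 lookahead=) remaining=[) $]
Step 23: reduce E->E - T. Stack=[T / ( E] ptr=10 lookahead=) remaining=[) $]
Step 24: shift ). Stack=[T / ( E )] ptr=11 lookahead=$ remaining=[$]
Step 25: reduce F->( E ). Stack=[T / F] ptr=11 lookahead=$ remaining=[$]
Step 26: reduce T->T / F. Stack=[T] ptr=11 lookahead=$ remaining=[$]
Step 27: reduce E->T. Stack=[E] ptr=11 lookahead=$ remaining=[$]
Step 28: accept. Stack=[E] ptr=11 lookahead=$ remaining=[$]

Answer: 16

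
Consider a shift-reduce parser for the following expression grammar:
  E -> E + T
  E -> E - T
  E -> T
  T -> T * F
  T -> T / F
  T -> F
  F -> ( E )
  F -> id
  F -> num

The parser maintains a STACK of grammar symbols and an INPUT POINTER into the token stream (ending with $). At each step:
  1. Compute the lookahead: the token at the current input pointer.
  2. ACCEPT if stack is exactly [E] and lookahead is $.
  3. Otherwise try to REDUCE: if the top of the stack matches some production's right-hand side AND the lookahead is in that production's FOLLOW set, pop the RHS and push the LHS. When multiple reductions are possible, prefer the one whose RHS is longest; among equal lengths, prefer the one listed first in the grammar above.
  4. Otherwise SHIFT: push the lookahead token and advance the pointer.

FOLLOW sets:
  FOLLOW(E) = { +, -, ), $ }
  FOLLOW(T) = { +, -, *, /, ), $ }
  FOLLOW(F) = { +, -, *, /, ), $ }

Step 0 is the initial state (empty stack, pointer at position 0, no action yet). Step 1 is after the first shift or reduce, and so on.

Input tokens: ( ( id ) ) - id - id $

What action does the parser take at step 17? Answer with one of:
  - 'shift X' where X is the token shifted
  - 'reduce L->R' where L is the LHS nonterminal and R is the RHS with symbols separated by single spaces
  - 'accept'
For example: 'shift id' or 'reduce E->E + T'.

Answer: reduce F->id

Derivation:
Step 1: shift (. Stack=[(] ptr=1 lookahead=( remaining=[( id ) ) - id - id $]
Step 2: shift (. Stack=[( (] ptr=2 lookahead=id remaining=[id ) ) - id - id $]
Step 3: shift id. Stack=[( ( id] ptr=3 lookahead=) remaining=[) ) - id - id $]
Step 4: reduce F->id. Stack=[( ( F] ptr=3 lookahead=) remaining=[) ) - id - id $]
Step 5: reduce T->F. Stack=[( ( T] ptr=3 lookahead=) remaining=[) ) - id - id $]
Step 6: reduce E->T. Stack=[( ( E] ptr=3 lookahead=) remaining=[) ) - id - id $]
Step 7: shift ). Stack=[( ( E )] ptr=4 lookahead=) remaining=[) - id - id $]
Step 8: reduce F->( E ). Stack=[( F] ptr=4 lookahead=) remaining=[) - id - id $]
Step 9: reduce T->F. Stack=[( T] ptr=4 lookahead=) remaining=[) - id - id $]
Step 10: reduce E->T. Stack=[( E] ptr=4 lookahead=) remaining=[) - id - id $]
Step 11: shift ). Stack=[( E )] ptr=5 lookahead=- remaining=[- id - id $]
Step 12: reduce F->( E ). Stack=[F] ptr=5 lookahead=- remaining=[- id - id $]
Step 13: reduce T->F. Stack=[T] ptr=5 lookahead=- remaining=[- id - id $]
Step 14: reduce E->T. Stack=[E] ptr=5 lookahead=- remaining=[- id - id $]
Step 15: shift -. Stack=[E -] ptr=6 lookahead=id remaining=[id - id $]
Step 16: shift id. Stack=[E - id] ptr=7 lookahead=- remaining=[- id $]
Step 17: reduce F->id. Stack=[E - F] ptr=7 lookahead=- remaining=[- id $]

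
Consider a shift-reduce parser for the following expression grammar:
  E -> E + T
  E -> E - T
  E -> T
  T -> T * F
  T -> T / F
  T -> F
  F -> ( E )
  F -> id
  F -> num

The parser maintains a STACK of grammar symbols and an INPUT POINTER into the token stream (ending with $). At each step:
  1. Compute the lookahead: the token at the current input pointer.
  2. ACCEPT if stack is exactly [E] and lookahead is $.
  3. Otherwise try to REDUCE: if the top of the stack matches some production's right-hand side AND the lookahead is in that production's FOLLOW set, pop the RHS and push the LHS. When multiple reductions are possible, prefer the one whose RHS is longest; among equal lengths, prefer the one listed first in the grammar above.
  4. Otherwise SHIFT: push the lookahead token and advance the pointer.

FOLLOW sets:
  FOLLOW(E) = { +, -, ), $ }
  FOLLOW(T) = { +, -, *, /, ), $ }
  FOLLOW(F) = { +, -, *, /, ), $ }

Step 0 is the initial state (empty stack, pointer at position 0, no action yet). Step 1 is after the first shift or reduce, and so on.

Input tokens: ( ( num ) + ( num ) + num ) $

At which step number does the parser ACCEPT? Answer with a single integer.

Answer: 30

Derivation:
Step 1: shift (. Stack=[(] ptr=1 lookahead=( remaining=[( num ) + ( num ) + num ) $]
Step 2: shift (. Stack=[( (] ptr=2 lookahead=num remaining=[num ) + ( num ) + num ) $]
Step 3: shift num. Stack=[( ( num] ptr=3 lookahead=) remaining=[) + ( num ) + num ) $]
Step 4: reduce F->num. Stack=[( ( F] ptr=3 lookahead=) remaining=[) + ( num ) + num ) $]
Step 5: reduce T->F. Stack=[( ( T] ptr=3 lookahead=) remaining=[) + ( num ) + num ) $]
Step 6: reduce E->T. Stack=[( ( E] ptr=3 lookahead=) remaining=[) + ( num ) + num ) $]
Step 7: shift ). Stack=[( ( E )] ptr=4 lookahead=+ remaining=[+ ( num ) + num ) $]
Step 8: reduce F->( E ). Stack=[( F] ptr=4 lookahead=+ remaining=[+ ( num ) + num ) $]
Step 9: reduce T->F. Stack=[( T] ptr=4 lookahead=+ remaining=[+ ( num ) + num ) $]
Step 10: reduce E->T. Stack=[( E] ptr=4 lookahead=+ remaining=[+ ( num ) + num ) $]
Step 11: shift +. Stack=[( E +] ptr=5 lookahead=( remaining=[( num ) + num ) $]
Step 12: shift (. Stack=[( E + (] ptr=6 lookahead=num remaining=[num ) + num ) $]
Step 13: shift num. Stack=[( E + ( num] ptr=7 lookahead=) remaining=[) + num ) $]
Step 14: reduce F->num. Stack=[( E + ( F] ptr=7 lookahead=) remaining=[) + num ) $]
Step 15: reduce T->F. Stack=[( E + ( T] ptr=7 lookahead=) remaining=[) + num ) $]
Step 16: reduce E->T. Stack=[( E + ( E] ptr=7 lookahead=) remaining=[) + num ) $]
Step 17: shift ). Stack=[( E + ( E )] ptr=8 lookahead=+ remaining=[+ num ) $]
Step 18: reduce F->( E ). Stack=[( E + F] ptr=8 lookahead=+ remaining=[+ num ) $]
Step 19: reduce T->F. Stack=[( E + T] ptr=8 lookahead=+ remaining=[+ num ) $]
Step 20: reduce E->E + T. Stack=[( E] ptr=8 lookahead=+ remaining=[+ num ) $]
Step 21: shift +. Stack=[( E +] ptr=9 lookahead=num remaining=[num ) $]
Step 22: shift num. Stack=[( E + num] ptr=10 lookahead=) remaining=[) $]
Step 23: reduce F->num. Stack=[( E + F] ptr=10 lookahead=) remaining=[) $]
Step 24: reduce T->F. Stack=[( E + T] ptr=10 lookahead=) remaining=[) $]
Step 25: reduce E->E + T. Stack=[( E] ptr=10 lookahead=) remaining=[) $]
Step 26: shift ). Stack=[( E )] ptr=11 lookahead=$ remaining=[$]
Step 27: reduce F->( E ). Stack=[F] ptr=11 lookahead=$ remaining=[$]
Step 28: reduce T->F. Stack=[T] ptr=11 lookahead=$ remaining=[$]
Step 29: reduce E->T. Stack=[E] ptr=11 lookahead=$ remaining=[$]
Step 30: accept. Stack=[E] ptr=11 lookahead=$ remaining=[$]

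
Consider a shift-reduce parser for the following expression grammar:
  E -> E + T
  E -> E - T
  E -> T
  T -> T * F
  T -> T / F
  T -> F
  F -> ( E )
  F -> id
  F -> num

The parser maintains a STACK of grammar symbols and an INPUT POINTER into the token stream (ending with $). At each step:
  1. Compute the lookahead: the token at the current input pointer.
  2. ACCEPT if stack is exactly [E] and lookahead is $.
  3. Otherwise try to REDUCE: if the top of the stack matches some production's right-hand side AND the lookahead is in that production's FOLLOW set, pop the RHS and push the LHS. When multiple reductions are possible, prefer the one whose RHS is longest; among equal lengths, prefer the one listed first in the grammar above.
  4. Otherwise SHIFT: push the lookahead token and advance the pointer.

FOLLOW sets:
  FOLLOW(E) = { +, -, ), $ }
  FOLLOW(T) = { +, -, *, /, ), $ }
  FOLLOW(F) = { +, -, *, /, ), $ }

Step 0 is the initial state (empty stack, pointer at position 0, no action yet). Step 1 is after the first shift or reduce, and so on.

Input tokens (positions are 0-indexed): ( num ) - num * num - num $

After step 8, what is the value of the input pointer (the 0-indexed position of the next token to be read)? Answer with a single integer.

Step 1: shift (. Stack=[(] ptr=1 lookahead=num remaining=[num ) - num * num - num $]
Step 2: shift num. Stack=[( num] ptr=2 lookahead=) remaining=[) - num * num - num $]
Step 3: reduce F->num. Stack=[( F] ptr=2 lookahead=) remaining=[) - num * num - num $]
Step 4: reduce T->F. Stack=[( T] ptr=2 lookahead=) remaining=[) - num * num - num $]
Step 5: reduce E->T. Stack=[( E] ptr=2 lookahead=) remaining=[) - num * num - num $]
Step 6: shift ). Stack=[( E )] ptr=3 lookahead=- remaining=[- num * num - num $]
Step 7: reduce F->( E ). Stack=[F] ptr=3 lookahead=- remaining=[- num * num - num $]
Step 8: reduce T->F. Stack=[T] ptr=3 lookahead=- remaining=[- num * num - num $]

Answer: 3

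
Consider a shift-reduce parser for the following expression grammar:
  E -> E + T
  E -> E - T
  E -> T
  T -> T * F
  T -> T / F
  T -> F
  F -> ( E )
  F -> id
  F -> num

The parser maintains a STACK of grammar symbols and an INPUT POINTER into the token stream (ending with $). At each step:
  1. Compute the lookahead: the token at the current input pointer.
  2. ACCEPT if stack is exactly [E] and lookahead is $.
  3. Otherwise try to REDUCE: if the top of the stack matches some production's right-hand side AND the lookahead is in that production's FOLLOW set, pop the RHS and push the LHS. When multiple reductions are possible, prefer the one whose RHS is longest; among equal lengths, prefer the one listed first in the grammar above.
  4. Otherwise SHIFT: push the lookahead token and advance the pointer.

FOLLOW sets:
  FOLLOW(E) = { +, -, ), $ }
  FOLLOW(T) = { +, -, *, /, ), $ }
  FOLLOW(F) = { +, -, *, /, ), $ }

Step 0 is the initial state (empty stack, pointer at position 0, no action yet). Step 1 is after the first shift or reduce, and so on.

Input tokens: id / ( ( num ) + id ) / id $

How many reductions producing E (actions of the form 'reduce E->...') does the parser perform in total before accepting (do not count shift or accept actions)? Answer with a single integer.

Answer: 4

Derivation:
Step 1: shift id. Stack=[id] ptr=1 lookahead=/ remaining=[/ ( ( num ) + id ) / id $]
Step 2: reduce F->id. Stack=[F] ptr=1 lookahead=/ remaining=[/ ( ( num ) + id ) / id $]
Step 3: reduce T->F. Stack=[T] ptr=1 lookahead=/ remaining=[/ ( ( num ) + id ) / id $]
Step 4: shift /. Stack=[T /] ptr=2 lookahead=( remaining=[( ( num ) + id ) / id $]
Step 5: shift (. Stack=[T / (] ptr=3 lookahead=( remaining=[( num ) + id ) / id $]
Step 6: shift (. Stack=[T / ( (] ptr=4 lookahead=num remaining=[num ) + id ) / id $]
Step 7: shift num. Stack=[T / ( ( num] ptr=5 lookahead=) remaining=[) + id ) / id $]
Step 8: reduce F->num. Stack=[T / ( ( F] ptr=5 lookahead=) remaining=[) + id ) / id $]
Step 9: reduce T->F. Stack=[T / ( ( T] ptr=5 lookahead=) remaining=[) + id ) / id $]
Step 10: reduce E->T. Stack=[T / ( ( E] ptr=5 lookahead=) remaining=[) + id ) / id $]
Step 11: shift ). Stack=[T / ( ( E )] ptr=6 lookahead=+ remaining=[+ id ) / id $]
Step 12: reduce F->( E ). Stack=[T / ( F] ptr=6 lookahead=+ remaining=[+ id ) / id $]
Step 13: reduce T->F. Stack=[T / ( T] ptr=6 lookahead=+ remaining=[+ id ) / id $]
Step 14: reduce E->T. Stack=[T / ( E] ptr=6 lookahead=+ remaining=[+ id ) / id $]
Step 15: shift +. Stack=[T / ( E +] ptr=7 lookahead=id remaining=[id ) / id $]
Step 16: shift id. Stack=[T / ( E + id] ptr=8 lookahead=) remaining=[) / id $]
Step 17: reduce F->id. Stack=[T / ( E + F] ptr=8 lookahead=) remaining=[) / id $]
Step 18: reduce T->F. Stack=[T / ( E + T] ptr=8 lookahead=) remaining=[) / id $]
Step 19: reduce E->E + T. Stack=[T / ( E] ptr=8 lookahead=) remaining=[) / id $]
Step 20: shift ). Stack=[T / ( E )] ptr=9 lookahead=/ remaining=[/ id $]
Step 21: reduce F->( E ). Stack=[T / F] ptr=9 lookahead=/ remaining=[/ id $]
Step 22: reduce T->T / F. Stack=[T] ptr=9 lookahead=/ remaining=[/ id $]
Step 23: shift /. Stack=[T /] ptr=10 lookahead=id remaining=[id $]
Step 24: shift id. Stack=[T / id] ptr=11 lookahead=$ remaining=[$]
Step 25: reduce F->id. Stack=[T / F] ptr=11 lookahead=$ remaining=[$]
Step 26: reduce T->T / F. Stack=[T] ptr=11 lookahead=$ remaining=[$]
Step 27: reduce E->T. Stack=[E] ptr=11 lookahead=$ remaining=[$]
Step 28: accept. Stack=[E] ptr=11 lookahead=$ remaining=[$]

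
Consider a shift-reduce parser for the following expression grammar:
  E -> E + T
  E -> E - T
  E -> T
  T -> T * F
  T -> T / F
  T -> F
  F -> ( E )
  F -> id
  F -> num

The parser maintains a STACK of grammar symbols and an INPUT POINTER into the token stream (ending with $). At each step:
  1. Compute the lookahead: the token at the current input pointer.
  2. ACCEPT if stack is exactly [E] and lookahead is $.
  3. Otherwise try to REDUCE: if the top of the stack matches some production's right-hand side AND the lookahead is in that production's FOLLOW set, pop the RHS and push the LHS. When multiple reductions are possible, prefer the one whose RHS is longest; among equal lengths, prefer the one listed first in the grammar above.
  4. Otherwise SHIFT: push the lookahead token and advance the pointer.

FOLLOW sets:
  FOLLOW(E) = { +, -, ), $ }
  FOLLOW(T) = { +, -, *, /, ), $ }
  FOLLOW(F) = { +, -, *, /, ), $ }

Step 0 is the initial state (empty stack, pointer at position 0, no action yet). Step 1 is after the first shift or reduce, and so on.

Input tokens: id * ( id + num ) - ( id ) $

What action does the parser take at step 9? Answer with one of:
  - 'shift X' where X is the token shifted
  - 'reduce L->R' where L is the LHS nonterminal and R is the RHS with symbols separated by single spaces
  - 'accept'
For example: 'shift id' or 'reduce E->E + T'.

Answer: reduce E->T

Derivation:
Step 1: shift id. Stack=[id] ptr=1 lookahead=* remaining=[* ( id + num ) - ( id ) $]
Step 2: reduce F->id. Stack=[F] ptr=1 lookahead=* remaining=[* ( id + num ) - ( id ) $]
Step 3: reduce T->F. Stack=[T] ptr=1 lookahead=* remaining=[* ( id + num ) - ( id ) $]
Step 4: shift *. Stack=[T *] ptr=2 lookahead=( remaining=[( id + num ) - ( id ) $]
Step 5: shift (. Stack=[T * (] ptr=3 lookahead=id remaining=[id + num ) - ( id ) $]
Step 6: shift id. Stack=[T * ( id] ptr=4 lookahead=+ remaining=[+ num ) - ( id ) $]
Step 7: reduce F->id. Stack=[T * ( F] ptr=4 lookahead=+ remaining=[+ num ) - ( id ) $]
Step 8: reduce T->F. Stack=[T * ( T] ptr=4 lookahead=+ remaining=[+ num ) - ( id ) $]
Step 9: reduce E->T. Stack=[T * ( E] ptr=4 lookahead=+ remaining=[+ num ) - ( id ) $]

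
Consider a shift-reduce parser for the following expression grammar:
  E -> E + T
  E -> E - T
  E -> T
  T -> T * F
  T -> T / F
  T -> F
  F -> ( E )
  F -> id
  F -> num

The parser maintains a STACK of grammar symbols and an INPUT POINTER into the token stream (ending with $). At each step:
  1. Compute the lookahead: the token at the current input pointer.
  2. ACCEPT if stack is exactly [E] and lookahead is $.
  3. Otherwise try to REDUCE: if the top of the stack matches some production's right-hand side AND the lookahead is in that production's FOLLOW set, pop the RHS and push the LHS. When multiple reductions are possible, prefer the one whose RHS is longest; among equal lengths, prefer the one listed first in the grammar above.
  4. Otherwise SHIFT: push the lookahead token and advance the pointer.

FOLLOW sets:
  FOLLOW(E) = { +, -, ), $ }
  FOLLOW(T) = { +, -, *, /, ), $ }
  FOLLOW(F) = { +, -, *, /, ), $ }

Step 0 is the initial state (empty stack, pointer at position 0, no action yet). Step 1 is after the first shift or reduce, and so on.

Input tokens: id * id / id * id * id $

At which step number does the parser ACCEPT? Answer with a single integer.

Step 1: shift id. Stack=[id] ptr=1 lookahead=* remaining=[* id / id * id * id $]
Step 2: reduce F->id. Stack=[F] ptr=1 lookahead=* remaining=[* id / id * id * id $]
Step 3: reduce T->F. Stack=[T] ptr=1 lookahead=* remaining=[* id / id * id * id $]
Step 4: shift *. Stack=[T *] ptr=2 lookahead=id remaining=[id / id * id * id $]
Step 5: shift id. Stack=[T * id] ptr=3 lookahead=/ remaining=[/ id * id * id $]
Step 6: reduce F->id. Stack=[T * F] ptr=3 lookahead=/ remaining=[/ id * id * id $]
Step 7: reduce T->T * F. Stack=[T] ptr=3 lookahead=/ remaining=[/ id * id * id $]
Step 8: shift /. Stack=[T /] ptr=4 lookahead=id remaining=[id * id * id $]
Step 9: shift id. Stack=[T / id] ptr=5 lookahead=* remaining=[* id * id $]
Step 10: reduce F->id. Stack=[T / F] ptr=5 lookahead=* remaining=[* id * id $]
Step 11: reduce T->T / F. Stack=[T] ptr=5 lookahead=* remaining=[* id * id $]
Step 12: shift *. Stack=[T *] ptr=6 lookahead=id remaining=[id * id $]
Step 13: shift id. Stack=[T * id] ptr=7 lookahead=* remaining=[* id $]
Step 14: reduce F->id. Stack=[T * F] ptr=7 lookahead=* remaining=[* id $]
Step 15: reduce T->T * F. Stack=[T] ptr=7 lookahead=* remaining=[* id $]
Step 16: shift *. Stack=[T *] ptr=8 lookahead=id remaining=[id $]
Step 17: shift id. Stack=[T * id] ptr=9 lookahead=$ remaining=[$]
Step 18: reduce F->id. Stack=[T * F] ptr=9 lookahead=$ remaining=[$]
Step 19: reduce T->T * F. Stack=[T] ptr=9 lookahead=$ remaining=[$]
Step 20: reduce E->T. Stack=[E] ptr=9 lookahead=$ remaining=[$]
Step 21: accept. Stack=[E] ptr=9 lookahead=$ remaining=[$]

Answer: 21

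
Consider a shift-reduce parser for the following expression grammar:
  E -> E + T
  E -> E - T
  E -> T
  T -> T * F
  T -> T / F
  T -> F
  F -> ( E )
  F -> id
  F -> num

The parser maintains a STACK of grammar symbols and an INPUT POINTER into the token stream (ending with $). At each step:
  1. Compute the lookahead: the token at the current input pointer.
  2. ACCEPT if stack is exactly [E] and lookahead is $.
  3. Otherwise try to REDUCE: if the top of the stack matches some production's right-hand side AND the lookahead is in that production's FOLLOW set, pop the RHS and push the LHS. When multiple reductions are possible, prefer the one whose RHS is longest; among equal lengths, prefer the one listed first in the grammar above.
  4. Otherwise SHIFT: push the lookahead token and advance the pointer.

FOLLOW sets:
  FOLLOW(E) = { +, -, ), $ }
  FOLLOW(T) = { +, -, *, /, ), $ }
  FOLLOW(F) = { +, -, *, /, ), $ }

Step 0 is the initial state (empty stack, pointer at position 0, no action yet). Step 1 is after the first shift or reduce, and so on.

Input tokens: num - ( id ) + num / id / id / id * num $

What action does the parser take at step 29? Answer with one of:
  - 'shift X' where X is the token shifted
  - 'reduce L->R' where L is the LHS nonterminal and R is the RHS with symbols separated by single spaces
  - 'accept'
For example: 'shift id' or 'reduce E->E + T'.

Step 1: shift num. Stack=[num] ptr=1 lookahead=- remaining=[- ( id ) + num / id / id / id * num $]
Step 2: reduce F->num. Stack=[F] ptr=1 lookahead=- remaining=[- ( id ) + num / id / id / id * num $]
Step 3: reduce T->F. Stack=[T] ptr=1 lookahead=- remaining=[- ( id ) + num / id / id / id * num $]
Step 4: reduce E->T. Stack=[E] ptr=1 lookahead=- remaining=[- ( id ) + num / id / id / id * num $]
Step 5: shift -. Stack=[E -] ptr=2 lookahead=( remaining=[( id ) + num / id / id / id * num $]
Step 6: shift (. Stack=[E - (] ptr=3 lookahead=id remaining=[id ) + num / id / id / id * num $]
Step 7: shift id. Stack=[E - ( id] ptr=4 lookahead=) remaining=[) + num / id / id / id * num $]
Step 8: reduce F->id. Stack=[E - ( F] ptr=4 lookahead=) remaining=[) + num / id / id / id * num $]
Step 9: reduce T->F. Stack=[E - ( T] ptr=4 lookahead=) remaining=[) + num / id / id / id * num $]
Step 10: reduce E->T. Stack=[E - ( E] ptr=4 lookahead=) remaining=[) + num / id / id / id * num $]
Step 11: shift ). Stack=[E - ( E )] ptr=5 lookahead=+ remaining=[+ num / id / id / id * num $]
Step 12: reduce F->( E ). Stack=[E - F] ptr=5 lookahead=+ remaining=[+ num / id / id / id * num $]
Step 13: reduce T->F. Stack=[E - T] ptr=5 lookahead=+ remaining=[+ num / id / id / id * num $]
Step 14: reduce E->E - T. Stack=[E] ptr=5 lookahead=+ remaining=[+ num / id / id / id * num $]
Step 15: shift +. Stack=[E +] ptr=6 lookahead=num remaining=[num / id / id / id * num $]
Step 16: shift num. Stack=[E + num] ptr=7 lookahead=/ remaining=[/ id / id / id * num $]
Step 17: reduce F->num. Stack=[E + F] ptr=7 lookahead=/ remaining=[/ id / id / id * num $]
Step 18: reduce T->F. Stack=[E + T] ptr=7 lookahead=/ remaining=[/ id / id / id * num $]
Step 19: shift /. Stack=[E + T /] ptr=8 lookahead=id remaining=[id / id / id * num $]
Step 20: shift id. Stack=[E + T / id] ptr=9 lookahead=/ remaining=[/ id / id * num $]
Step 21: reduce F->id. Stack=[E + T / F] ptr=9 lookahead=/ remaining=[/ id / id * num $]
Step 22: reduce T->T / F. Stack=[E + T] ptr=9 lookahead=/ remaining=[/ id / id * num $]
Step 23: shift /. Stack=[E + T /] ptr=10 lookahead=id remaining=[id / id * num $]
Step 24: shift id. Stack=[E + T / id] ptr=11 lookahead=/ remaining=[/ id * num $]
Step 25: reduce F->id. Stack=[E + T / F] ptr=11 lookahead=/ remaining=[/ id * num $]
Step 26: reduce T->T / F. Stack=[E + T] ptr=11 lookahead=/ remaining=[/ id * num $]
Step 27: shift /. Stack=[E + T /] ptr=12 lookahead=id remaining=[id * num $]
Step 28: shift id. Stack=[E + T / id] ptr=13 lookahead=* remaining=[* num $]
Step 29: reduce F->id. Stack=[E + T / F] ptr=13 lookahead=* remaining=[* num $]

Answer: reduce F->id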